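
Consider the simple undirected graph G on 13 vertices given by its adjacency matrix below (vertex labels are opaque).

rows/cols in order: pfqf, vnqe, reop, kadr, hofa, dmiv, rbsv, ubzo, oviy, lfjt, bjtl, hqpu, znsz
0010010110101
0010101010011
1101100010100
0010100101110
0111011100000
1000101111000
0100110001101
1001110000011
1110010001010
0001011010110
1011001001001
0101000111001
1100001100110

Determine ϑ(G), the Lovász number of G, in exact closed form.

sqrt(13)

deg(pfqf) = 6; N(pfqf) = {reop, dmiv, ubzo, oviy, bjtl, znsz}.
Vertex reop has 6 neighbors: pfqf, vnqe, kadr, hofa, oviy, bjtl.
Vertex hofa has 6 neighbors: vnqe, reop, kadr, dmiv, rbsv, ubzo.
N(lfjt) = {kadr, dmiv, rbsv, oviy, bjtl, hqpu}, |N(lfjt)| = 6.
6-regular, N=13; Paley(13): SR with (k,λ,μ)=(6,2,3).
Distinct eigenvalues (to 5 d.p.): [6.0, 1.30278, -2.30278].
Lovász: ϑ = −13(-sqrt(13)/2 - 1/2)/(6+-(-sqrt(13)/2 - 1/2)) = sqrt(13).
Numerically 3.605551.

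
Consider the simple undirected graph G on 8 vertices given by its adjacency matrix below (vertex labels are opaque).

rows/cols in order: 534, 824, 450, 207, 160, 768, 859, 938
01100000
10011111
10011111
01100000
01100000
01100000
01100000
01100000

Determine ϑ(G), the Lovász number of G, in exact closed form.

deg(160) = 2; N(160) = {824, 450}.
N(859) = {824, 450}, |N(859)| = 2.
deg(768) = 2; N(768) = {824, 450}.
N(938) = {824, 450}, |N(938)| = 2.
Complete multipartite on [6, 2]: sandwich collapses at ϑ=6.
Numerically 6.0000000.
6 ≤ 6 ≤ 6: collapsed.

6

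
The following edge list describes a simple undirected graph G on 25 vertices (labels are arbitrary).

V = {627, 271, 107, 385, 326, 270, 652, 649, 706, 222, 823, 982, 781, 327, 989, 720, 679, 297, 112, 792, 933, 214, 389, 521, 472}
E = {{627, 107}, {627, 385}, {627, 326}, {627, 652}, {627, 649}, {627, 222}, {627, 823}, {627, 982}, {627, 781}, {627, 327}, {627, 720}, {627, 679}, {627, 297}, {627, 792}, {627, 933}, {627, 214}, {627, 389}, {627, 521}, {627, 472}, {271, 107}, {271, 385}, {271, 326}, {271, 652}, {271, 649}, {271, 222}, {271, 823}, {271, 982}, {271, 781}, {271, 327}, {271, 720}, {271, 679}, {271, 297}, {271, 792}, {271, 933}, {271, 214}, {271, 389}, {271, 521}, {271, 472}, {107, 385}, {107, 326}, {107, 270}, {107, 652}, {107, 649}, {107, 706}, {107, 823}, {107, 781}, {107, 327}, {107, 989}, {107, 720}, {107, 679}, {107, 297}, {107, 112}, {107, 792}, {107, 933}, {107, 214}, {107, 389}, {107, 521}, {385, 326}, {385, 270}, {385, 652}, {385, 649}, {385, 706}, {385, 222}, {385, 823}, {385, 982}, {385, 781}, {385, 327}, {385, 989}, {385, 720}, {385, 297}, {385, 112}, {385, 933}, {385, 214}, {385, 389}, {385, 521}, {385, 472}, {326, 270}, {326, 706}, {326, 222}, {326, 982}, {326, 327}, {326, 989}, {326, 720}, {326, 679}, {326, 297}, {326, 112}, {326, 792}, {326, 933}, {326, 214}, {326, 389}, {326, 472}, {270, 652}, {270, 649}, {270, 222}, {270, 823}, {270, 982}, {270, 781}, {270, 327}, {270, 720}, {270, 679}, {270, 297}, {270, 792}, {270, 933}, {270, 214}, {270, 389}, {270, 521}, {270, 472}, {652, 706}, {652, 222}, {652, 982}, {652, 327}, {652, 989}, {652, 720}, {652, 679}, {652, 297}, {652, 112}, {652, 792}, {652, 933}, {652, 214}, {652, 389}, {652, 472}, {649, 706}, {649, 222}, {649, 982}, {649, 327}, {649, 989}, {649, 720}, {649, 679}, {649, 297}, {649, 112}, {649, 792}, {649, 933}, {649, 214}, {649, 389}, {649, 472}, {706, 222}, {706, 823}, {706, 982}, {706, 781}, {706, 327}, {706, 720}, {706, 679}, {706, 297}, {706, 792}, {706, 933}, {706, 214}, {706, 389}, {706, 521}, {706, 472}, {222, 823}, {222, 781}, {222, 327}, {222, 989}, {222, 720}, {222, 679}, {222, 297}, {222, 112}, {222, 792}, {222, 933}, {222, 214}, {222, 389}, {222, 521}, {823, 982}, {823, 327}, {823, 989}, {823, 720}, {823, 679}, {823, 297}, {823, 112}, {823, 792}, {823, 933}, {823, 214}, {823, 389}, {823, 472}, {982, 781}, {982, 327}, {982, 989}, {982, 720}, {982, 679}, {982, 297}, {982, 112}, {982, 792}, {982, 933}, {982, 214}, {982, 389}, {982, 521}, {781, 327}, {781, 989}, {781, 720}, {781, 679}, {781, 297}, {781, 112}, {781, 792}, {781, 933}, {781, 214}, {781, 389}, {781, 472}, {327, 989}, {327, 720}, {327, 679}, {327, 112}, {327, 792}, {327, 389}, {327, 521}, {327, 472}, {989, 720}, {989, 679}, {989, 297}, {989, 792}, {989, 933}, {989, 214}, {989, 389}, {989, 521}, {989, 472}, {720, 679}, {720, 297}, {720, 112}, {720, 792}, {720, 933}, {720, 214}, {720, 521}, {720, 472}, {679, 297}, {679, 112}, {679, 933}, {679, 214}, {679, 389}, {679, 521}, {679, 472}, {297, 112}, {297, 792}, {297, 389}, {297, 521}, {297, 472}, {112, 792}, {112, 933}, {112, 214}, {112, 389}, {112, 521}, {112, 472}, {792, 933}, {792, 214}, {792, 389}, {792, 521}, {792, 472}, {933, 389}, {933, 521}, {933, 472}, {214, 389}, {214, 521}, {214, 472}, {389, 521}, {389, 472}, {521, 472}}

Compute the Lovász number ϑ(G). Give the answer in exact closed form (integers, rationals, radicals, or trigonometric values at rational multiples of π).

N(222) = {627, 271, 385, 326, 270, 652, 649, 706, 823, 781, 327, 989, 720, 679, 297, 112, 792, 933, 214, 389, 521}, |N(222)| = 21.
deg(627) = 19; N(627) = {107, 385, 326, 652, 649, 222, 823, 982, 781, 327, 720, 679, 297, 792, 933, 214, 389, 521, 472}.
N(521) = {627, 271, 107, 385, 270, 706, 222, 982, 327, 989, 720, 679, 297, 112, 792, 933, 214, 389, 472}, |N(521)| = 19.
N(385) = {627, 271, 107, 326, 270, 652, 649, 706, 222, 823, 982, 781, 327, 989, 720, 297, 112, 933, 214, 389, 521, 472}, |N(385)| = 22.
6 parts of sizes [6, 6, 4, 4, 3, 2]; α(G) = 6 = ϑ (perfect).
ϑ(G) ≈ 6.000000.
Check 6 ≤ 6 ≤ 6: collapsed.

6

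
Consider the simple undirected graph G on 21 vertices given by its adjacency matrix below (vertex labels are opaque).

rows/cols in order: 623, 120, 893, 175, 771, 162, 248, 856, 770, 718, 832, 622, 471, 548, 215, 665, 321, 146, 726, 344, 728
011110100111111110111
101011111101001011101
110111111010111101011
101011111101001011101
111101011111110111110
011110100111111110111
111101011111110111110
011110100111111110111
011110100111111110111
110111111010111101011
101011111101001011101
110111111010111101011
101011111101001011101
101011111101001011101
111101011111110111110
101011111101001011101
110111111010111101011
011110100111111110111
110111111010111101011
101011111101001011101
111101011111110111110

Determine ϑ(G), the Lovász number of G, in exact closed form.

N(344) = {623, 893, 771, 162, 248, 856, 770, 718, 622, 215, 321, 146, 726, 728}, |N(344)| = 14.
Vertex 718 has 16 neighbors: 623, 120, 175, 771, 162, 248, 856, 770, 832, 471, 548, 215, 665, 146, 344, 728.
Vertex 770 has 16 neighbors: 120, 893, 175, 771, 248, 718, 832, 622, 471, 548, 215, 665, 321, 726, 344, 728.
Vertex 726 has 16 neighbors: 623, 120, 175, 771, 162, 248, 856, 770, 832, 471, 548, 215, 665, 146, 344, 728.
G = K_{7,5,5,4}: α = 7 = χ(Ḡ), so ϑ = 7.
ϑ(G) ≈ 7.00000.
Lovász sandwich 7 ≤ 7 ≤ 7: collapsed.

7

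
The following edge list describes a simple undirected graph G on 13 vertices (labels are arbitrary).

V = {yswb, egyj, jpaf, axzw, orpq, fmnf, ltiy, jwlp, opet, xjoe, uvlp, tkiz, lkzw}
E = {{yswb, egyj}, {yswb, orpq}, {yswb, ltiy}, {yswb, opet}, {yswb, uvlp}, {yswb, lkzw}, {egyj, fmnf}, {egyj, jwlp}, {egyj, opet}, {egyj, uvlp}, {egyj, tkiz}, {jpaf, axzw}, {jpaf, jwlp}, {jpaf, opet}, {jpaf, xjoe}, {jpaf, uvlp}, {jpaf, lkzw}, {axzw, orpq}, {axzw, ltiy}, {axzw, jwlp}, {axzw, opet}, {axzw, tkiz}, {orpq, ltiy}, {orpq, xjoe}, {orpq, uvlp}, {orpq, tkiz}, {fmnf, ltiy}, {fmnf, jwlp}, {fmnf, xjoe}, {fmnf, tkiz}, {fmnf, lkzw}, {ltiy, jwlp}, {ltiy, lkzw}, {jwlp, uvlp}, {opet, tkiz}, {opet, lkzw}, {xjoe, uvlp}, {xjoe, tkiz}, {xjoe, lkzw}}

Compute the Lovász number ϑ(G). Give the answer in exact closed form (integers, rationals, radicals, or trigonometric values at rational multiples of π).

Vertex xjoe has 6 neighbors: jpaf, orpq, fmnf, uvlp, tkiz, lkzw.
N(ltiy) = {yswb, axzw, orpq, fmnf, jwlp, lkzw}, |N(ltiy)| = 6.
N(fmnf) = {egyj, ltiy, jwlp, xjoe, tkiz, lkzw}, |N(fmnf)| = 6.
N(lkzw) = {yswb, jpaf, fmnf, ltiy, opet, xjoe}, |N(lkzw)| = 6.
G on 13 vertices is 6-regular; SR(13,6,2,3) — a Paley graph.
A has 3 distinct eigenvalues ≈ [6.0, 1.303, -2.303].
ϑ = −N·λ_min/(λ_max−λ_min) = −13·(-sqrt(13)/2 - 1/2)/(6−(-sqrt(13)/2 - 1/2)) = sqrt(13).
Numerically 3.6056.

sqrt(13)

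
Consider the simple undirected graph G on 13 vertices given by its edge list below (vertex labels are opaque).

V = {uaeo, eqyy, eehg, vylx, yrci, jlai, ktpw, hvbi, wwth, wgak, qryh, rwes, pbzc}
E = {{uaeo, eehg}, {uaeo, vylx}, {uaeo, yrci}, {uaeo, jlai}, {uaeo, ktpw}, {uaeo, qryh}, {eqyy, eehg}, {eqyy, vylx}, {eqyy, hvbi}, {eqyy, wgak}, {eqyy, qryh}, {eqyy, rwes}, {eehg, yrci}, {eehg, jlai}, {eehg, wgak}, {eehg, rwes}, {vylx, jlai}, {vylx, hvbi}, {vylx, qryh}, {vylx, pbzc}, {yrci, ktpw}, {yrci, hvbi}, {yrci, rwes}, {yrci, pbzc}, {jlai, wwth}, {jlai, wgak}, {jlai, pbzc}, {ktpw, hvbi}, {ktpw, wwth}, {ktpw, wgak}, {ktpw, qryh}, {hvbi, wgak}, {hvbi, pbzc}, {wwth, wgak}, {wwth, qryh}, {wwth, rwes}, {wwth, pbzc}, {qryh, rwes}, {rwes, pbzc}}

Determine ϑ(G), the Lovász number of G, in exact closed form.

sqrt(13)

deg(jlai) = 6; N(jlai) = {uaeo, eehg, vylx, wwth, wgak, pbzc}.
deg(eehg) = 6; N(eehg) = {uaeo, eqyy, yrci, jlai, wgak, rwes}.
deg(pbzc) = 6; N(pbzc) = {vylx, yrci, jlai, hvbi, wwth, rwes}.
deg(uaeo) = 6; N(uaeo) = {eehg, vylx, yrci, jlai, ktpw, qryh}.
6-regular, N=13; SR(13,6,2,3) — a Paley graph.
The 3 distinct eigenvalues: [6.0, 1.302776, -2.302776].
−13·(-sqrt(13)/2 - 1/2) / ((6)−(-sqrt(13)/2 - 1/2)) = sqrt(13) = ϑ(G).
≈ 3.6056 (to 4 d.p.).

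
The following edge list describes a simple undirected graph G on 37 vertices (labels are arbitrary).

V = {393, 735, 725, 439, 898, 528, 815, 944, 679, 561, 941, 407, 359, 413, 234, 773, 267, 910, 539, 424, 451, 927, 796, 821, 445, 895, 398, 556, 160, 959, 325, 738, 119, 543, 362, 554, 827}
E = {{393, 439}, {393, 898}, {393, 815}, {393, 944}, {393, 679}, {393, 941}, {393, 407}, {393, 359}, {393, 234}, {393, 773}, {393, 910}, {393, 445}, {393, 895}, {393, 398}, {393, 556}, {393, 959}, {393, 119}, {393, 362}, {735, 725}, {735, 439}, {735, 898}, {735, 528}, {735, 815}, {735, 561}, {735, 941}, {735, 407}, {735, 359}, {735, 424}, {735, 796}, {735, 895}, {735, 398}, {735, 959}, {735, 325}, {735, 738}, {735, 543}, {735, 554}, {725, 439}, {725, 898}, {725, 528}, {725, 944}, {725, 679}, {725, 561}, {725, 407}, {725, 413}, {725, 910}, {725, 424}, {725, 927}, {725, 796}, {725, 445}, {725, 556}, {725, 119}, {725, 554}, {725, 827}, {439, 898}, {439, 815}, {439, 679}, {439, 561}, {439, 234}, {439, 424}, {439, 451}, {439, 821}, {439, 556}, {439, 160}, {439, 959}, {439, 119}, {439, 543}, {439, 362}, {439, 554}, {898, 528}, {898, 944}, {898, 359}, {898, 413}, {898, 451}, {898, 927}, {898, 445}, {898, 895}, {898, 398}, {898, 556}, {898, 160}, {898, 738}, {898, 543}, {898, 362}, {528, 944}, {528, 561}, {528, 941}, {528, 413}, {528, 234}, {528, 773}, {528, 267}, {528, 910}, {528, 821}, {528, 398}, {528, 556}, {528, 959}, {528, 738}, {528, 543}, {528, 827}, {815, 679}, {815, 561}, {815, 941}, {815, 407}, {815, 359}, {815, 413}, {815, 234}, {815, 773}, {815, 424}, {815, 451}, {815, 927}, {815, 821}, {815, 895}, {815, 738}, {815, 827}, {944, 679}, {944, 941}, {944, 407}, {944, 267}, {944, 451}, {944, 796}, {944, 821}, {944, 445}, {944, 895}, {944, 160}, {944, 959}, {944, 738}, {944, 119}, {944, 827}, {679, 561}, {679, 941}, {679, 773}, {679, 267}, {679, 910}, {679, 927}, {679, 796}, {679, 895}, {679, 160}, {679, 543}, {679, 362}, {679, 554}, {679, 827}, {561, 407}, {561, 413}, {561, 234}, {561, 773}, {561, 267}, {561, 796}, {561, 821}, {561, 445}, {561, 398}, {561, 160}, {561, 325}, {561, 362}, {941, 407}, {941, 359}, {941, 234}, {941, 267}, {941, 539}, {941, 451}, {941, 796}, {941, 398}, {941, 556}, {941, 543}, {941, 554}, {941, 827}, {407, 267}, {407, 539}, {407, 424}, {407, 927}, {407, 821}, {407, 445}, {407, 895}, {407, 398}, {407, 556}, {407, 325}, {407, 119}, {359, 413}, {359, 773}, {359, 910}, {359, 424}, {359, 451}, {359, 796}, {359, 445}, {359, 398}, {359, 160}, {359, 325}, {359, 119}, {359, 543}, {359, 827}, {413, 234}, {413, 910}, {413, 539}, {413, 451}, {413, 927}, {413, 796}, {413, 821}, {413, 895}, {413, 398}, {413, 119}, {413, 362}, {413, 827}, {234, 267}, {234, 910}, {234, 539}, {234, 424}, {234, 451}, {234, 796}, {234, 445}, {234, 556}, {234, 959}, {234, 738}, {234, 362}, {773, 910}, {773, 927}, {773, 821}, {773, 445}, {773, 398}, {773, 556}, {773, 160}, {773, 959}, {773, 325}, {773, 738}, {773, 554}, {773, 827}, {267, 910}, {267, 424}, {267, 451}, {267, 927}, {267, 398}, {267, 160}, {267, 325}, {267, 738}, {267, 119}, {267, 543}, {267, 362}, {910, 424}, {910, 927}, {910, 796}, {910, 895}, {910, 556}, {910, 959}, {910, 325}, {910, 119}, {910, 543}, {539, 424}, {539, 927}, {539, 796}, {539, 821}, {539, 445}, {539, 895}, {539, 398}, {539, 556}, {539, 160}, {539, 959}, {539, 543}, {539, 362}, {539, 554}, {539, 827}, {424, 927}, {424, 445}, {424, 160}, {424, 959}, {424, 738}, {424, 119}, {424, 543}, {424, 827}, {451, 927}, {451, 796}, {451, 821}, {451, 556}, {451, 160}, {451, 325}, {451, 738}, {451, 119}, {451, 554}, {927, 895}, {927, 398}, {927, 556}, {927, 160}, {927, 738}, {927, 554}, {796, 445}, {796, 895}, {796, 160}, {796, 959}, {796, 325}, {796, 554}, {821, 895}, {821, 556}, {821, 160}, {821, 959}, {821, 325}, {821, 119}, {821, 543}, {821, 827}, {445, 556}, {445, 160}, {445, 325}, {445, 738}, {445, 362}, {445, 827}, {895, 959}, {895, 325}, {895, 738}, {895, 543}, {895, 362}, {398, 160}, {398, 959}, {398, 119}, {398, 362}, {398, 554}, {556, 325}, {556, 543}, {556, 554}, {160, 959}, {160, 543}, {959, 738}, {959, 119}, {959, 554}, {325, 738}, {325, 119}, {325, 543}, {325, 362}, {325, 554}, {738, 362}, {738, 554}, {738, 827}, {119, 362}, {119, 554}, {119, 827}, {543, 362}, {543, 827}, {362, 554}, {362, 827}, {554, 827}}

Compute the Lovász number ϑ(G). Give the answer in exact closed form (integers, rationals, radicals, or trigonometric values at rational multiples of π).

sqrt(37)

deg(796) = 18; N(796) = {735, 725, 944, 679, 561, 941, 359, 413, 234, 910, 539, 451, 445, 895, 160, 959, 325, 554}.
Vertex 413 has 18 neighbors: 725, 898, 528, 815, 561, 359, 234, 910, 539, 451, 927, 796, 821, 895, 398, 119, 362, 827.
Vertex 234 has 18 neighbors: 393, 439, 528, 815, 561, 941, 413, 267, 910, 539, 424, 451, 796, 445, 556, 959, 738, 362.
Vertex 735 has 18 neighbors: 725, 439, 898, 528, 815, 561, 941, 407, 359, 424, 796, 895, 398, 959, 325, 738, 543, 554.
18-regular, N=37; SR(37,18,8,9) — a Paley graph.
spec(A) ≈ [18.0, 2.541381, -3.541381] (distinct, 6 d.p.).
With N=37: ϑ(G) = 37·(-(-sqrt(37)/2 - 1/2))/(18−(-sqrt(37)/2 - 1/2)) = sqrt(37).
= 6.08276… (decimal).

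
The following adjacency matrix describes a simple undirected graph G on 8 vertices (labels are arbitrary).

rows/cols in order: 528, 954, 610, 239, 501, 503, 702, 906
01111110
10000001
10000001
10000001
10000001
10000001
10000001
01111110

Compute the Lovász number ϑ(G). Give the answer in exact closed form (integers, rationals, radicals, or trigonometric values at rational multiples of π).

deg(528) = 6; N(528) = {954, 610, 239, 501, 503, 702}.
deg(503) = 2; N(503) = {528, 906}.
Vertex 702 has 2 neighbors: 528, 906.
Vertex 954 has 2 neighbors: 528, 906.
G = K_{6,2}: α = 6 = χ(Ḡ), so ϑ = 6.
≈ 6.0000000 (to 7 d.p.).
Check 6 ≤ 6 ≤ 6: collapsed.

6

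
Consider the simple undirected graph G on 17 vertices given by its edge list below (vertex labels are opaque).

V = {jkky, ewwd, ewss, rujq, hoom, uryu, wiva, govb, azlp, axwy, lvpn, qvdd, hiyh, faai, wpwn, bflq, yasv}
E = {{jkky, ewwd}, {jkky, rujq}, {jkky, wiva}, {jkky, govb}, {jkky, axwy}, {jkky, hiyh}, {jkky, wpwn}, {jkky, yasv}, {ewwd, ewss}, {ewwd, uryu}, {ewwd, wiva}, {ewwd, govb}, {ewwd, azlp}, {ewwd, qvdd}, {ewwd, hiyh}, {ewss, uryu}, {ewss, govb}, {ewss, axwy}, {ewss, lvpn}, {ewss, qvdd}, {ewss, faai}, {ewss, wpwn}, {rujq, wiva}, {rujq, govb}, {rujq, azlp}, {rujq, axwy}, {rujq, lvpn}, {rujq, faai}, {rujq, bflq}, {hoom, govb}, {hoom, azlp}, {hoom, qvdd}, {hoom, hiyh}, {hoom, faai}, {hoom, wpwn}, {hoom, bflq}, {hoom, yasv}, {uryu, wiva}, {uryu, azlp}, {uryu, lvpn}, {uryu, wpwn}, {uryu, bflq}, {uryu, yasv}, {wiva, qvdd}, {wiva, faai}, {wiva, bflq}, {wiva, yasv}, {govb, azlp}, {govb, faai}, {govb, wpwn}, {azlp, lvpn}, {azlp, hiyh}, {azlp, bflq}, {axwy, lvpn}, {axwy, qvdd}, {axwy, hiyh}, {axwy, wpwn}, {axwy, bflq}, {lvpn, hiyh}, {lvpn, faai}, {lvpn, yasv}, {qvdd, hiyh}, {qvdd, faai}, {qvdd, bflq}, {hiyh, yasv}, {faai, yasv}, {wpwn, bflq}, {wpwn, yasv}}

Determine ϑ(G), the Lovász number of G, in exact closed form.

N(ewwd) = {jkky, ewss, uryu, wiva, govb, azlp, qvdd, hiyh}, |N(ewwd)| = 8.
deg(bflq) = 8; N(bflq) = {rujq, hoom, uryu, wiva, azlp, axwy, qvdd, wpwn}.
N(jkky) = {ewwd, rujq, wiva, govb, axwy, hiyh, wpwn, yasv}, |N(jkky)| = 8.
N(axwy) = {jkky, ewss, rujq, lvpn, qvdd, hiyh, wpwn, bflq}, |N(axwy)| = 8.
17-vertex 8-regular graph: Paley(17): SR with (k,λ,μ)=(8,3,4).
A has 3 distinct eigenvalues ≈ [8.0, 1.562, -2.562].
−17·(-sqrt(17)/2 - 1/2) / ((8)−(-sqrt(17)/2 - 1/2)) = sqrt(17) = ϑ(G).
Numerically 4.12311.

sqrt(17)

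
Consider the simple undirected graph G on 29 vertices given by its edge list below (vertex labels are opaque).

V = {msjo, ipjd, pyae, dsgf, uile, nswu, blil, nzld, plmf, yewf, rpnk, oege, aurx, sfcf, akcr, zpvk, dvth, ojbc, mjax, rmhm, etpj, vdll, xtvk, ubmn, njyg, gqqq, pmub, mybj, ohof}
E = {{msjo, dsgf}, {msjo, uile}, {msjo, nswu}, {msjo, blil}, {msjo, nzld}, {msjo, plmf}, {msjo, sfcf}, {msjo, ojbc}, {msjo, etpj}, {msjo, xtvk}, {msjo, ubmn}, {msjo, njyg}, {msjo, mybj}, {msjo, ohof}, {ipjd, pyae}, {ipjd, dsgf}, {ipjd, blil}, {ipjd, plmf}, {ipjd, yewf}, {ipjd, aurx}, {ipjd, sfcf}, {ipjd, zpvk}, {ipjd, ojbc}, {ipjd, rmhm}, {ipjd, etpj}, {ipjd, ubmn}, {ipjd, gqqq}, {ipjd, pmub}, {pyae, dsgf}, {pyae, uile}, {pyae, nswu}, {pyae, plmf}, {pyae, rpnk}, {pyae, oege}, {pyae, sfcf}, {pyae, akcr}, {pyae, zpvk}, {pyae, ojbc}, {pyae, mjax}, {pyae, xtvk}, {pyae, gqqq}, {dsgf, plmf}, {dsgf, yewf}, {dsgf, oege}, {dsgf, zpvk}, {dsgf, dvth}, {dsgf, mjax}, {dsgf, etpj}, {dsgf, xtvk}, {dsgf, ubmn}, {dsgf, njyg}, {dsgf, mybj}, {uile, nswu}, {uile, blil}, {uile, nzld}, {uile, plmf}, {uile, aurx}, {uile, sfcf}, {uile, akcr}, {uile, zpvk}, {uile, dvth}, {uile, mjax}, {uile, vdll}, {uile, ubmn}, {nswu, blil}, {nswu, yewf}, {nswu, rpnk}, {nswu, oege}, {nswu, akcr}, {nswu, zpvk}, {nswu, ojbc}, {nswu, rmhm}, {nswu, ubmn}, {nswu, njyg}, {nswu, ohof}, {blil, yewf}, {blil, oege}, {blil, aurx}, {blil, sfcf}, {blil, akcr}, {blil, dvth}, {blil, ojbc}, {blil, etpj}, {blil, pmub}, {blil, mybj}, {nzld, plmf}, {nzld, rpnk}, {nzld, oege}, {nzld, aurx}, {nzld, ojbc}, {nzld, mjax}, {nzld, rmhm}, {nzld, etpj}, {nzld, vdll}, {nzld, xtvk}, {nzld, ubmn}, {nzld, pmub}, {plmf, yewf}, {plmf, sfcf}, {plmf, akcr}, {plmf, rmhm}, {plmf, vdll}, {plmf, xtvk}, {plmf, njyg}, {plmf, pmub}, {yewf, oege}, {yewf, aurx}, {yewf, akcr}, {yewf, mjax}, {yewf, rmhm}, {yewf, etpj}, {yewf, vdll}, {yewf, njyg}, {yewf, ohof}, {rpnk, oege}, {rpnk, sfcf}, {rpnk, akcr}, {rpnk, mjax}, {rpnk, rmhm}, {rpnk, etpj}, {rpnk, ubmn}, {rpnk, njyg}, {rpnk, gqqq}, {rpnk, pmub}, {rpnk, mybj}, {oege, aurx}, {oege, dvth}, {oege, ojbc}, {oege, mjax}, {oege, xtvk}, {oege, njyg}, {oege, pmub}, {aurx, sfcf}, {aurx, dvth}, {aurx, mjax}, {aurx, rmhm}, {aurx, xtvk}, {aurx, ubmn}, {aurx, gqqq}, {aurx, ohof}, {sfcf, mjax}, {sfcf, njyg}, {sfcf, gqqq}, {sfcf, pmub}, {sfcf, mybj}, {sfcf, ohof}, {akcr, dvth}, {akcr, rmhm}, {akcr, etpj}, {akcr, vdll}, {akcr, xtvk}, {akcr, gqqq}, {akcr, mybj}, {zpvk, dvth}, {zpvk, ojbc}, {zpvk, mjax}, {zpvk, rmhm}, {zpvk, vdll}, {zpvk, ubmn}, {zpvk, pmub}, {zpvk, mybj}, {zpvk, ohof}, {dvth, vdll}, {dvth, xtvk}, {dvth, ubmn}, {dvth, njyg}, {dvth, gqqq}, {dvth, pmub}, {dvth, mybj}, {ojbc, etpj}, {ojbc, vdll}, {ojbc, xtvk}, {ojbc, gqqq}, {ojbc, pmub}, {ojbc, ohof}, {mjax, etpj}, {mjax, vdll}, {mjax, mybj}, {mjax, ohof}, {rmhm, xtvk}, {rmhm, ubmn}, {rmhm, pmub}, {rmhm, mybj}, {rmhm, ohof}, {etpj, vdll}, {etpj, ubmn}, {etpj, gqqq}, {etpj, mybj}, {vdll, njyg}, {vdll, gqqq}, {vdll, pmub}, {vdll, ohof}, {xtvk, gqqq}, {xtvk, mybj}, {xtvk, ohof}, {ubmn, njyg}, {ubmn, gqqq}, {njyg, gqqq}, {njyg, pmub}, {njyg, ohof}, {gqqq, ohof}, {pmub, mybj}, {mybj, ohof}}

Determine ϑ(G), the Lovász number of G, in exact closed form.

N(gqqq) = {ipjd, pyae, rpnk, aurx, sfcf, akcr, dvth, ojbc, etpj, vdll, xtvk, ubmn, njyg, ohof}, |N(gqqq)| = 14.
Vertex rpnk has 14 neighbors: pyae, nswu, nzld, oege, sfcf, akcr, mjax, rmhm, etpj, ubmn, njyg, gqqq, pmub, mybj.
deg(uile) = 14; N(uile) = {msjo, pyae, nswu, blil, nzld, plmf, aurx, sfcf, akcr, zpvk, dvth, mjax, vdll, ubmn}.
Vertex ubmn has 14 neighbors: msjo, ipjd, dsgf, uile, nswu, nzld, rpnk, aurx, zpvk, dvth, rmhm, etpj, njyg, gqqq.
Regular of degree 14 on 29 vertices: SR(29,14,6,7) — a Paley graph.
Distinct eigenvalues (to 4 d.p.): [14.0, 2.1926, -3.1926].
ϑ = −N·λ_min/(λ_max−λ_min) = −29·(-sqrt(29)/2 - 1/2)/(14−(-sqrt(29)/2 - 1/2)) = sqrt(29).
≈ 5.385165 (to 6 d.p.).

sqrt(29)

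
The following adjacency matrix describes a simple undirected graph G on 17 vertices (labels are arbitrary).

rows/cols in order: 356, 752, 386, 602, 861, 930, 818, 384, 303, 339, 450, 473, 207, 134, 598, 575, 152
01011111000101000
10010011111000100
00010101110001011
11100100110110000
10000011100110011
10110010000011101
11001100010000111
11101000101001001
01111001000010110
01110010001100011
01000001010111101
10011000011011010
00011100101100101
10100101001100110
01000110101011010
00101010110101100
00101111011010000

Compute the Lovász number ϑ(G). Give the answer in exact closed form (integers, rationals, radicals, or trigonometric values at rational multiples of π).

Vertex 207 has 8 neighbors: 602, 861, 930, 303, 450, 473, 598, 152.
N(450) = {752, 384, 339, 473, 207, 134, 598, 152}, |N(450)| = 8.
deg(930) = 8; N(930) = {356, 386, 602, 818, 207, 134, 598, 152}.
Vertex 339 has 8 neighbors: 752, 386, 602, 818, 450, 473, 575, 152.
deg(v) = 8 for all v (|V|=17); strongly regular (17,8,3,4).
spec(A) ≈ [8.0, 1.561553, -2.561553] (distinct, 6 d.p.).
ϑ = −N·λ_min/(λ_max−λ_min) = −17·(-sqrt(17)/2 - 1/2)/(8−(-sqrt(17)/2 - 1/2)) = sqrt(17).
Numerically 4.1231056.

sqrt(17)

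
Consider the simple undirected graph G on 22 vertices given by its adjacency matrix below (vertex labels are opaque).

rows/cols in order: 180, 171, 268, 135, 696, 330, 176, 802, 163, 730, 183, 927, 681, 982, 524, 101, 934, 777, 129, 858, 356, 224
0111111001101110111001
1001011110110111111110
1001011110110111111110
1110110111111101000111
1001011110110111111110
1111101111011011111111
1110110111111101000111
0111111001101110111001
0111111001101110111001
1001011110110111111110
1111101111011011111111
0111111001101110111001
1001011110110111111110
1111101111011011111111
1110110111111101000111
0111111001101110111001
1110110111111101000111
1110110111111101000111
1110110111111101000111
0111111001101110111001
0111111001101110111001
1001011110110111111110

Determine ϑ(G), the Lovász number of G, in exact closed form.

7

Vertex 777 has 16 neighbors: 180, 171, 268, 696, 330, 802, 163, 730, 183, 927, 681, 982, 101, 858, 356, 224.
Vertex 176 has 16 neighbors: 180, 171, 268, 696, 330, 802, 163, 730, 183, 927, 681, 982, 101, 858, 356, 224.
Vertex 180 has 15 neighbors: 171, 268, 135, 696, 330, 176, 730, 183, 681, 982, 524, 934, 777, 129, 224.
N(858) = {171, 268, 135, 696, 330, 176, 730, 183, 681, 982, 524, 934, 777, 129, 224}, |N(858)| = 15.
K_{7,6,6,3} (perfect); ϑ(G) = α(G) = max{7,6,6,3} = 7.
Numerically 7.00000.
Lovász sandwich 7 ≤ 7 ≤ 7: collapsed.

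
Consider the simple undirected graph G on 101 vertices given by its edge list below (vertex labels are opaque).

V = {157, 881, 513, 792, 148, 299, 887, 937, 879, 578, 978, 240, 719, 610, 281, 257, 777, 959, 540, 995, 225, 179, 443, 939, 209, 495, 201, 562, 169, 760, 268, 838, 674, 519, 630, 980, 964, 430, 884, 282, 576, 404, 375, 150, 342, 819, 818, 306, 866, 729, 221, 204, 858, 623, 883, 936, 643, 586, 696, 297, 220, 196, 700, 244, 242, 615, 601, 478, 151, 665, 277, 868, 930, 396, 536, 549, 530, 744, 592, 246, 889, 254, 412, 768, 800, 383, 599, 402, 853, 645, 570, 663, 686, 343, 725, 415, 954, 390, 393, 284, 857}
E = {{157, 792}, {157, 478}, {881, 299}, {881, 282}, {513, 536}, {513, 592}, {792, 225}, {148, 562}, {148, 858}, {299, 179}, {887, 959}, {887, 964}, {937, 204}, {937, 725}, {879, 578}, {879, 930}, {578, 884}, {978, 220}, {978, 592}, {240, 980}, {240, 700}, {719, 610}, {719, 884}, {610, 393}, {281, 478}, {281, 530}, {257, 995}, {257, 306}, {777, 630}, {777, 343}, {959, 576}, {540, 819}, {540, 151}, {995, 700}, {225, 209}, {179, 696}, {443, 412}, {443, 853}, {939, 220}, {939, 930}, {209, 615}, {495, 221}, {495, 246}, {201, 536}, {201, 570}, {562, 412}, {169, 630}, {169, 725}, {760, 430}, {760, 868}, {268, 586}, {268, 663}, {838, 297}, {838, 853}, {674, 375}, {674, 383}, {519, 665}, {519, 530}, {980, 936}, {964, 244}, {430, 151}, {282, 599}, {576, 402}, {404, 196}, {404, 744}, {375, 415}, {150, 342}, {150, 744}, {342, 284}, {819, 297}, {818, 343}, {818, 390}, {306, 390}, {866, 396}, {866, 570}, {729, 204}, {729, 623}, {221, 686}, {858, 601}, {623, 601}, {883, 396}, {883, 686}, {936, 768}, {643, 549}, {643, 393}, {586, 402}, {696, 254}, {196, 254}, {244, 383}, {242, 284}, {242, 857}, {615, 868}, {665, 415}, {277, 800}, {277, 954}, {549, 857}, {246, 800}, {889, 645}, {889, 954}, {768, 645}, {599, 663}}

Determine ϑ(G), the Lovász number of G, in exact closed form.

101*cos(pi/101)/(cos(pi/101) + 1)

deg(959) = 2; N(959) = {887, 576}.
deg(995) = 2; N(995) = {257, 700}.
deg(549) = 2; N(549) = {643, 857}.
N(277) = {800, 954}, |N(277)| = 2.
2-regular, N=101; connected 2-regular on 101 ⇒ C_{101}.
spec(A) ≈ [2.0, 1.99613, 1.98454, 1.96527, 1.9384, 1.90403, 1.86229, 1.81335, 1.75739, 1.69463, 1.62532, 1.54971, 1.46812, 1.38084, 1.28822, 1.19062, 1.08841, 0.98199, 0.87177, 0.75818, 0.64165, 0.52264, 0.40161, 0.27903, 0.15537, 0.0311, -0.09328, -0.2173, -0.34049, -0.46235, -0.58243, -0.70025, -0.81537, -0.92733, -1.0357, -1.14006, -1.24002, -1.33518, -1.42517, -1.50965, -1.58828, -1.66078, -1.72684, -1.78623, -1.83871, -1.88407, -1.92214, -1.95278, -1.97586, -1.9913, -1.99903] (distinct, 5 d.p.).
ϑ = −N·λ_min/(λ_max−λ_min) = −101·(-2*cos(pi/101))/(2−(-2*cos(pi/101))) = 101*cos(pi/101)/(cos(pi/101) + 1).
= 50.48778… (decimal).
50 ≤ 101*cos(pi/101)/(cos(pi/101) + 1) ≤ 51: both strict.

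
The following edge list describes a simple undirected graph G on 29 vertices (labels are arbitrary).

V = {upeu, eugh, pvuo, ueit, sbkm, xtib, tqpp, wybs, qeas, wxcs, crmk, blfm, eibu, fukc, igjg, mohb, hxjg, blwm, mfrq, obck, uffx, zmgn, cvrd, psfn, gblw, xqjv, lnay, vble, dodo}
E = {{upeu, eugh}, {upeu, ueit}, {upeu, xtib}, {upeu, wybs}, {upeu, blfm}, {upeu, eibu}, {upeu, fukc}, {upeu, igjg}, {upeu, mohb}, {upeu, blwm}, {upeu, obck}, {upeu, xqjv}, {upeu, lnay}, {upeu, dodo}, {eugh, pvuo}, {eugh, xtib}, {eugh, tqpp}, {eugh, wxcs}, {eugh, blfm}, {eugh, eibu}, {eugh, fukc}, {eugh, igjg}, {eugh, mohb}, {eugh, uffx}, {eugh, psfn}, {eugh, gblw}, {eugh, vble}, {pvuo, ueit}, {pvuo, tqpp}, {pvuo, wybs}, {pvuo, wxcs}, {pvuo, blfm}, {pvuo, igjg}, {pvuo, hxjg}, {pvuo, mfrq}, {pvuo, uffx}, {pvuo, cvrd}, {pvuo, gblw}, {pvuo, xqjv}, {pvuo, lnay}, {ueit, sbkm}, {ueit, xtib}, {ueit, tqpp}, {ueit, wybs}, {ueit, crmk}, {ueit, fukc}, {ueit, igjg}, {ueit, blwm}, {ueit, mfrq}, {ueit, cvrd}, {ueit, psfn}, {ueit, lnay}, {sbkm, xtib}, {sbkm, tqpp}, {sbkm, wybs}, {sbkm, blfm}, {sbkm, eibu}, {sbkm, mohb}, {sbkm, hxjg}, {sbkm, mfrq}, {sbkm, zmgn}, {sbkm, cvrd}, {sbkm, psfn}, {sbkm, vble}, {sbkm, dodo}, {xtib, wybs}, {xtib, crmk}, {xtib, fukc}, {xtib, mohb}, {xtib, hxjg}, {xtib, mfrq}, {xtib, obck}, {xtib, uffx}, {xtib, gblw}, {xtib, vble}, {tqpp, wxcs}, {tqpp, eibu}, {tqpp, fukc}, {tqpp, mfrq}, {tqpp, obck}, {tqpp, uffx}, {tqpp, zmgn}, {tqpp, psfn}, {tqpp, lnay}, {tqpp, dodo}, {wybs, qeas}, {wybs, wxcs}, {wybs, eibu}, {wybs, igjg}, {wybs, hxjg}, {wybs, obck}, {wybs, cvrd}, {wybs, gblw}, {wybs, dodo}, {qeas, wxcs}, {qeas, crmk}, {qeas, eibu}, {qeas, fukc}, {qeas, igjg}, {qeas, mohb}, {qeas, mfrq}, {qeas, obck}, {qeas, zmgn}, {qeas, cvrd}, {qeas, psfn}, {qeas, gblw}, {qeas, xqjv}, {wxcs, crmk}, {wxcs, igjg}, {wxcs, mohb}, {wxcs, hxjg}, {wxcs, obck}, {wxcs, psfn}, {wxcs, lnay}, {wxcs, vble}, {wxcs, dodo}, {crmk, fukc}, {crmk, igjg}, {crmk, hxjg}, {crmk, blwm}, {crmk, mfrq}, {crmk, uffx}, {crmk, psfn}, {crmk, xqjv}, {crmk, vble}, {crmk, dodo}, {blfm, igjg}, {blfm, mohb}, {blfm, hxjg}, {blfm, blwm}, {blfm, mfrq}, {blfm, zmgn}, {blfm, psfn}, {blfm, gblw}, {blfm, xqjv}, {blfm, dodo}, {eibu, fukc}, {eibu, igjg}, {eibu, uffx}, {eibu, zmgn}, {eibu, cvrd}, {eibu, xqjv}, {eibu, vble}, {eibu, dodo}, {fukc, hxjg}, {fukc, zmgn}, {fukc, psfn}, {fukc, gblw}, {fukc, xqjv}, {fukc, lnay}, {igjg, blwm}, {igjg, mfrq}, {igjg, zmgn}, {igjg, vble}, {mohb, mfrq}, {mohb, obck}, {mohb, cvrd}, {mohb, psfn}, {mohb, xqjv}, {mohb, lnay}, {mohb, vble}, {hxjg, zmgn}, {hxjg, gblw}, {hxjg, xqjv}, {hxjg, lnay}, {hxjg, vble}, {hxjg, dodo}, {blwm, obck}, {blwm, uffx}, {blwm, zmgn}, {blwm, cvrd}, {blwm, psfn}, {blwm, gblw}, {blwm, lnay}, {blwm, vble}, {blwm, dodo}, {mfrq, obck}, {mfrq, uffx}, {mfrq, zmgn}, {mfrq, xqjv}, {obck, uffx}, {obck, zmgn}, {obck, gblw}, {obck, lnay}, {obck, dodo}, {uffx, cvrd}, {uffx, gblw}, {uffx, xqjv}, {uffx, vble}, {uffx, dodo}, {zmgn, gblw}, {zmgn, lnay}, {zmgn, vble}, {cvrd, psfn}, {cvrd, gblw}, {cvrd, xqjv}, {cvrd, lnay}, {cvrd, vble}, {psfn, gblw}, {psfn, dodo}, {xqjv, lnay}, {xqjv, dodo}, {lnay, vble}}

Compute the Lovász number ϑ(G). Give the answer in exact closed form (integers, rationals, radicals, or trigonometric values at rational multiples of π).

N(qeas) = {wybs, wxcs, crmk, eibu, fukc, igjg, mohb, mfrq, obck, zmgn, cvrd, psfn, gblw, xqjv}, |N(qeas)| = 14.
deg(fukc) = 14; N(fukc) = {upeu, eugh, ueit, xtib, tqpp, qeas, crmk, eibu, hxjg, zmgn, psfn, gblw, xqjv, lnay}.
N(sbkm) = {ueit, xtib, tqpp, wybs, blfm, eibu, mohb, hxjg, mfrq, zmgn, cvrd, psfn, vble, dodo}, |N(sbkm)| = 14.
deg(crmk) = 14; N(crmk) = {ueit, xtib, qeas, wxcs, fukc, igjg, hxjg, blwm, mfrq, uffx, psfn, xqjv, vble, dodo}.
29-vertex 14-regular graph: Paley(29): SR with (k,λ,μ)=(14,6,7).
A has 3 distinct eigenvalues ≈ [14.0, 2.19258, -3.19258].
Lovász: ϑ = −29(-sqrt(29)/2 - 1/2)/(14+-(-sqrt(29)/2 - 1/2)) = sqrt(29).
Numerically 5.385165.

sqrt(29)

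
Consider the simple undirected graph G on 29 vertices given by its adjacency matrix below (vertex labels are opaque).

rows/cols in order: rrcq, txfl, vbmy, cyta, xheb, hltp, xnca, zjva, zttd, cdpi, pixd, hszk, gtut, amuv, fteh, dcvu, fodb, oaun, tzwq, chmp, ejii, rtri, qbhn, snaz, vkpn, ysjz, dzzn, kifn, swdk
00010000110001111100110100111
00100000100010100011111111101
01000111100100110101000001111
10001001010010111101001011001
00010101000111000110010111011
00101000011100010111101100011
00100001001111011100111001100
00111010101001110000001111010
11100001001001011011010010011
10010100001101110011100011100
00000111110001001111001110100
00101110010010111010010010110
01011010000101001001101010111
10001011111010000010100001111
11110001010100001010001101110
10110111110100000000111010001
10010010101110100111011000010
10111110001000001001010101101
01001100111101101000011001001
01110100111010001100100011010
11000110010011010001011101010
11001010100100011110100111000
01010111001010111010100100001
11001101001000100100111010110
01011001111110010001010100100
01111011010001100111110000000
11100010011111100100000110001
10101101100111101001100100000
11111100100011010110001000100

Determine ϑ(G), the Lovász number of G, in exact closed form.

sqrt(29)

deg(ejii) = 14; N(ejii) = {rrcq, txfl, hltp, xnca, cdpi, gtut, amuv, dcvu, chmp, rtri, qbhn, snaz, ysjz, kifn}.
deg(oaun) = 14; N(oaun) = {rrcq, vbmy, cyta, xheb, hltp, xnca, pixd, fodb, chmp, rtri, snaz, ysjz, dzzn, swdk}.
deg(chmp) = 14; N(chmp) = {txfl, vbmy, cyta, hltp, zttd, cdpi, pixd, gtut, fodb, oaun, ejii, vkpn, ysjz, kifn}.
deg(zttd) = 14; N(zttd) = {rrcq, txfl, vbmy, zjva, pixd, amuv, dcvu, fodb, tzwq, chmp, rtri, vkpn, kifn, swdk}.
deg(v) = 14 for all v (|V|=29); strongly regular (29,14,6,7).
Distinct eigenvalues (to 3 d.p.): [14.0, 2.193, -3.193].
Lovász (edge-transitive): ϑ = −29·(-sqrt(29)/2 - 1/2)/((14)−(-sqrt(29)/2 - 1/2)) = sqrt(29).
= 5.385164807… (decimal).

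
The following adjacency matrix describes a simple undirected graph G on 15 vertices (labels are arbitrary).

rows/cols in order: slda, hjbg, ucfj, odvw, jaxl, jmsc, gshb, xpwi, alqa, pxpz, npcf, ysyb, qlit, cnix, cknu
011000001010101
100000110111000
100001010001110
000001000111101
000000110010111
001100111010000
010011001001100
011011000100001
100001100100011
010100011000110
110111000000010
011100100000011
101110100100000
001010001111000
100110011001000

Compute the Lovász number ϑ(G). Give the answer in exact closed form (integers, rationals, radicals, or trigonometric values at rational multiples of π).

5

Vertex xpwi has 6 neighbors: hjbg, ucfj, jaxl, jmsc, pxpz, cknu.
N(gshb) = {hjbg, jaxl, jmsc, alqa, ysyb, qlit}, |N(gshb)| = 6.
deg(npcf) = 6; N(npcf) = {slda, hjbg, odvw, jaxl, jmsc, cnix}.
Vertex alqa has 6 neighbors: slda, jmsc, gshb, pxpz, cnix, cknu.
15-vertex 6-regular graph: this is K(6,2), the Kneser graph.
The 3 distinct eigenvalues: [6.0, 1.0, -3.0].
ϑ = −N·λ_min/(λ_max−λ_min) = −15·(-3)/(6−(-3)) = 5.
ϑ(G) ≈ 5.000000000.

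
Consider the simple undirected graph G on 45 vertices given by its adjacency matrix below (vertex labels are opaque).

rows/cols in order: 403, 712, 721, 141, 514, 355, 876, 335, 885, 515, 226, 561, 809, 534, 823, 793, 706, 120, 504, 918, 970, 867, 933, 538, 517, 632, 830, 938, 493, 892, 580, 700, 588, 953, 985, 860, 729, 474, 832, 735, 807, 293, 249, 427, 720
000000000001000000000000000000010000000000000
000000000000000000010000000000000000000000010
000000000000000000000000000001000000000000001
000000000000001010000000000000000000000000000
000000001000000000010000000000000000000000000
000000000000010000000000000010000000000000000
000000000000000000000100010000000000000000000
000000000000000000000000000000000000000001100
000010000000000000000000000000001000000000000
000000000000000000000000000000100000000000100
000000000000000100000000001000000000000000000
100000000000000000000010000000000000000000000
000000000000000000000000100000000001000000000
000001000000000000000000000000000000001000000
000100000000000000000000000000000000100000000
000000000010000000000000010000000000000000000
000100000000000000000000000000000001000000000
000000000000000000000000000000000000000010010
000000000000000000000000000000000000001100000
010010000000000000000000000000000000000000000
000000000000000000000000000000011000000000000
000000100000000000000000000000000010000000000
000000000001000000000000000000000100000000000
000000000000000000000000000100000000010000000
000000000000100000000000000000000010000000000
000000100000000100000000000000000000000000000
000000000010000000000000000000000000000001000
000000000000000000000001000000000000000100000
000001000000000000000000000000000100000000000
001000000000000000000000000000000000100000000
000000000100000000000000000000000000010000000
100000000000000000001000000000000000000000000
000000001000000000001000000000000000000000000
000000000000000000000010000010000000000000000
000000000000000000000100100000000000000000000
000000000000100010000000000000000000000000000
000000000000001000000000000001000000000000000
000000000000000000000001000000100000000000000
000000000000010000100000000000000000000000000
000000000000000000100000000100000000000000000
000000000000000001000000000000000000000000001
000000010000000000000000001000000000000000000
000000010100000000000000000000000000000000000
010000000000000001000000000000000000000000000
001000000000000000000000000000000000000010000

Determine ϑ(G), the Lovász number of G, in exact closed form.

deg(580) = 2; N(580) = {515, 474}.
Vertex 892 has 2 neighbors: 721, 729.
deg(860) = 2; N(860) = {809, 706}.
Vertex 793 has 2 neighbors: 226, 632.
2-regular, N=45; a single 45-cycle (edge-transitive).
spec(A) ≈ [2.0, 1.980536, 1.922523, 1.827091, 1.696096, 1.532089, 1.338261, 1.118386, 0.876742, 0.618034, 0.347296, 0.069799, -0.209057, -0.483844, -0.749213, -1.0, -1.231323, -1.43868, -1.618034, -1.765895, -1.879385, -1.956295, -1.995128] (distinct, 6 d.p.).
−45·(-2*cos(pi/45)) / ((2)−(-2*cos(pi/45))) = 45*cos(pi/45)/(cos(pi/45) + 1) = ϑ(G).
Numerically 22.472562147.
Check 22 ≤ 45*cos(pi/45)/(cos(pi/45) + 1) ≤ 23: both strict.

45*cos(pi/45)/(cos(pi/45) + 1)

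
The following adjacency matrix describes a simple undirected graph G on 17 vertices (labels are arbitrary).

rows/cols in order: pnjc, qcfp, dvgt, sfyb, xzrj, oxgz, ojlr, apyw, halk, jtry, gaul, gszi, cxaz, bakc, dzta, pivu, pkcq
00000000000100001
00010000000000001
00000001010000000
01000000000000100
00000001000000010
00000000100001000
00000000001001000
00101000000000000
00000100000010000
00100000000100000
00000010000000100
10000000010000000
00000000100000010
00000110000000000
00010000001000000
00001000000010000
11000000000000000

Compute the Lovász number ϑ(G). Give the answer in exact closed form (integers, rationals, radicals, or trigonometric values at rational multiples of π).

Vertex pnjc has 2 neighbors: gszi, pkcq.
deg(dvgt) = 2; N(dvgt) = {apyw, jtry}.
N(cxaz) = {halk, pivu}, |N(cxaz)| = 2.
Vertex jtry has 2 neighbors: dvgt, gszi.
17-vertex 2-regular graph: this is C_{17}, the 17-cycle.
Distinct eigenvalues (to 6 d.p.): [2.0, 1.864944, 1.478018, 0.891477, 0.184537, -0.547326, -1.205269, -1.700434, -1.965946].
ϑ = −N·λ_min/(λ_max−λ_min) = −17·(-2*cos(pi/17))/(2−(-2*cos(pi/17))) = 17*cos(pi/17)/(cos(pi/17) + 1).
≈ 8.42701 (to 5 d.p.).
Check 8 ≤ 17*cos(pi/17)/(cos(pi/17) + 1) ≤ 9: both strict.

17*cos(pi/17)/(cos(pi/17) + 1)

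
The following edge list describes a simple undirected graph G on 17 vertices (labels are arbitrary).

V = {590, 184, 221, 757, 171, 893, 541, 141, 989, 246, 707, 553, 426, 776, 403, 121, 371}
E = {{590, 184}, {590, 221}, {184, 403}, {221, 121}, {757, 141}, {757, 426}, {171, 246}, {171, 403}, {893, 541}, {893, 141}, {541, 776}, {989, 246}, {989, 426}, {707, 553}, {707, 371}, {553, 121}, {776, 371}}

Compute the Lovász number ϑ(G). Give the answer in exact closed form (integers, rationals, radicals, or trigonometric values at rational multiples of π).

Vertex 757 has 2 neighbors: 141, 426.
Vertex 893 has 2 neighbors: 541, 141.
N(171) = {246, 403}, |N(171)| = 2.
deg(121) = 2; N(121) = {221, 553}.
deg(v) = 2 for all v (|V|=17); the odd cycle C_{17}.
The 9 distinct eigenvalues: [2.0, 1.86494, 1.47802, 0.89148, 0.18454, -0.54733, -1.20527, -1.70043, -1.96595].
Lovász: ϑ = −17(-2*cos(pi/17))/(2+-(-1)*2*cos(pi/17)) = 17*cos(pi/17)/(cos(pi/17) + 1).
= 8.427014314… (decimal).
8 ≤ 17*cos(pi/17)/(cos(pi/17) + 1) ≤ 9: both strict.

17*cos(pi/17)/(cos(pi/17) + 1)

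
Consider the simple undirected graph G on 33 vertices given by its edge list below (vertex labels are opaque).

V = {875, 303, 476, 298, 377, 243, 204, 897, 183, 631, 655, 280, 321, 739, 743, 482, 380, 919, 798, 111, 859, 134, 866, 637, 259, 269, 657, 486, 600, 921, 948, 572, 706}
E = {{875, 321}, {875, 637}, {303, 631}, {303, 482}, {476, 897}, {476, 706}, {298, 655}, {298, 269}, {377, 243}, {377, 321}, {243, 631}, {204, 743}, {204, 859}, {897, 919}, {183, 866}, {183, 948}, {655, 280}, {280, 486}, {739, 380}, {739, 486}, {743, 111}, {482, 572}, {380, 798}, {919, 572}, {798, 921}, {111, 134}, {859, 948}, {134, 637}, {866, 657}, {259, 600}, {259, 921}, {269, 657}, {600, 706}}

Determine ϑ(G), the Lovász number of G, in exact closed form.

33*cos(pi/33)/(cos(pi/33) + 1)

deg(657) = 2; N(657) = {866, 269}.
deg(280) = 2; N(280) = {655, 486}.
N(637) = {875, 134}, |N(637)| = 2.
Vertex 134 has 2 neighbors: 111, 637.
33-vertex 2-regular graph: connected 2-regular on 33 ⇒ C_{33}.
A has 17 distinct eigenvalues ≈ [2.0, 1.963857, 1.856736, 1.682507, 1.447468, 1.160114, 0.83083, 0.471518, 0.095164, -0.28463, -0.654136, -1.0, -1.309721, -1.572106, -1.777671, -1.918986, -1.990944].
λ_max=2, λ_min=-2*cos(pi/33); ϑ = −33·λ_min/(λ_max−λ_min) = 33*cos(pi/33)/(cos(pi/33) + 1).
Numerically 16.4625586.
16 ≤ 33*cos(pi/33)/(cos(pi/33) + 1) ≤ 17: both strict.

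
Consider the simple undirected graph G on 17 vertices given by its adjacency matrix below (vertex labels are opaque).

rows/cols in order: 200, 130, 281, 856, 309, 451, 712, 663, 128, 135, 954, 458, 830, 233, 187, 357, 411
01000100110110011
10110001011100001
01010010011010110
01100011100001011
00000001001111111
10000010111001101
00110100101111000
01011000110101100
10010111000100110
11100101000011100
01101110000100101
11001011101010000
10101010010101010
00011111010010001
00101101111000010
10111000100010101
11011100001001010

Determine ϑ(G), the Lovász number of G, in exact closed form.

sqrt(17)

Vertex 281 has 8 neighbors: 130, 856, 712, 135, 954, 830, 187, 357.
N(411) = {200, 130, 856, 309, 451, 954, 233, 357}, |N(411)| = 8.
N(451) = {200, 712, 128, 135, 954, 233, 187, 411}, |N(451)| = 8.
deg(357) = 8; N(357) = {200, 281, 856, 309, 128, 830, 187, 411}.
deg(v) = 8 for all v (|V|=17); SR(17,8,3,4) — a Paley graph.
A has 3 distinct eigenvalues ≈ [8.0, 1.562, -2.562].
Lovász: ϑ = −17(-sqrt(17)/2 - 1/2)/(8+-(-sqrt(17)/2 - 1/2)) = sqrt(17).
ϑ(G) ≈ 4.123105626.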